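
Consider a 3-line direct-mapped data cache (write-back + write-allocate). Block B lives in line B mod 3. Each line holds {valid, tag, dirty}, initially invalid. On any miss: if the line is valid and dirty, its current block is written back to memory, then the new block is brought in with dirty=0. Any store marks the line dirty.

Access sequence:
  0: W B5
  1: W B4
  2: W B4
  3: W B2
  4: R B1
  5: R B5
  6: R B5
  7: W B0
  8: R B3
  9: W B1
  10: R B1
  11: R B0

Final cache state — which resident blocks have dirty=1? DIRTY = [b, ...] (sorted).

DIRTY = [1]

0: W B5 → L2 miss [D]
1: W B4 → L1 miss [D]
2: W B4 → L1 hit [D]
3: W B2 → L2 miss wb→B5 [D]
4: R B1 → L1 miss wb→B4 [-]
5: R B5 → L2 miss wb→B2 [-]
6: R B5 → L2 hit [-]
7: W B0 → L0 miss [D]
8: R B3 → L0 miss wb→B0 [-]
9: W B1 → L1 hit [D]
10: R B1 → L1 hit [D]
11: R B0 → L0 miss [-]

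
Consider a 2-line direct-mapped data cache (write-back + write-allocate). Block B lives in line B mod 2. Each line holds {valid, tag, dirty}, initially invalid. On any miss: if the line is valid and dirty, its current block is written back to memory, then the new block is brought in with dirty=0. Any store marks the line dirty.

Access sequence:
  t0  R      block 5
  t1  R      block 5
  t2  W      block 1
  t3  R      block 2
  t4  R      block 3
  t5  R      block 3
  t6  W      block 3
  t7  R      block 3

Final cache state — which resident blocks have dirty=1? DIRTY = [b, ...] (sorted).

DIRTY = [3]

0: R B5 → L1 miss [-]
1: R B5 → L1 hit [-]
2: W B1 → L1 miss [D]
3: R B2 → L0 miss [-]
4: R B3 → L1 miss wb→B1 [-]
5: R B3 → L1 hit [-]
6: W B3 → L1 hit [D]
7: R B3 → L1 hit [D]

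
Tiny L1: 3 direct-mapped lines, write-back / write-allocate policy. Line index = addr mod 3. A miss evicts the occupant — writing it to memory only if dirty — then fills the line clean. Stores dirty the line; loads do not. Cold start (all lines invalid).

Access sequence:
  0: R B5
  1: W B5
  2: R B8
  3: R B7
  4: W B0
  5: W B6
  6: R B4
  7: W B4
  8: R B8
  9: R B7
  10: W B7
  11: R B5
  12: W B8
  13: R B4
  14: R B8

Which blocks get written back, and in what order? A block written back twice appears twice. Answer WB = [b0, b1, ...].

WB = [5, 0, 4, 7]

0: R B5 -> L2 miss  d=-]
1: W B5 -> L2 hit  d=D]
2: R B8 -> L2 miss wb->B5  d=-]
3: R B7 -> L1 miss  d=-]
4: W B0 -> L0 miss  d=D]
5: W B6 -> L0 miss wb->B0  d=D]
6: R B4 -> L1 miss  d=-]
7: W B4 -> L1 hit  d=D]
8: R B8 -> L2 hit  d=-]
9: R B7 -> L1 miss wb->B4  d=-]
10: W B7 -> L1 hit  d=D]
11: R B5 -> L2 miss  d=-]
12: W B8 -> L2 miss  d=D]
13: R B4 -> L1 miss wb->B7  d=-]
14: R B8 -> L2 hit  d=D]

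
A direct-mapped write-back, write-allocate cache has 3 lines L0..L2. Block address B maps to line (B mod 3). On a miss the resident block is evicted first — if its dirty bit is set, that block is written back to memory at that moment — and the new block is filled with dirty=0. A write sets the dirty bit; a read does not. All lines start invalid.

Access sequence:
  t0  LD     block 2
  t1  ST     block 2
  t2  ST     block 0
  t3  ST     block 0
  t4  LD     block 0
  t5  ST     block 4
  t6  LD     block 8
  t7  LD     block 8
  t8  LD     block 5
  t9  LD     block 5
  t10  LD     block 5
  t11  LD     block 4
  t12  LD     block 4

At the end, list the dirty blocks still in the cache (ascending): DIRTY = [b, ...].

0: R B2 → L2 miss [-]
1: W B2 → L2 hit [D]
2: W B0 → L0 miss [D]
3: W B0 → L0 hit [D]
4: R B0 → L0 hit [D]
5: W B4 → L1 miss [D]
6: R B8 → L2 miss wb→B2 [-]
7: R B8 → L2 hit [-]
8: R B5 → L2 miss [-]
9: R B5 → L2 hit [-]
10: R B5 → L2 hit [-]
11: R B4 → L1 hit [D]
12: R B4 → L1 hit [D]

DIRTY = [0, 4]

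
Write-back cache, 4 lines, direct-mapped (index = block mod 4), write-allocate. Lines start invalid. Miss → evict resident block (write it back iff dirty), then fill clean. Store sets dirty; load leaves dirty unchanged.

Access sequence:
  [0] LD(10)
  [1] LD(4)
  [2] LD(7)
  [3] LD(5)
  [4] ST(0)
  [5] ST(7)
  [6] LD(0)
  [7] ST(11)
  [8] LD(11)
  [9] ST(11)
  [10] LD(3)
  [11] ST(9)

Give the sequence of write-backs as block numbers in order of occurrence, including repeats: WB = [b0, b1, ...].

WB = [7, 11]

  0 | R B10 → L2 miss [-]
  1 | R B4 → L0 miss [-]
  2 | R B7 → L3 miss [-]
  3 | R B5 → L1 miss [-]
  4 | W B0 → L0 miss [D]
  5 | W B7 → L3 hit [D]
  6 | R B0 → L0 hit [D]
  7 | W B11 → L3 miss wb→B7 [D]
  8 | R B11 → L3 hit [D]
  9 | W B11 → L3 hit [D]
  10 | R B3 → L3 miss wb→B11 [-]
  11 | W B9 → L1 miss [D]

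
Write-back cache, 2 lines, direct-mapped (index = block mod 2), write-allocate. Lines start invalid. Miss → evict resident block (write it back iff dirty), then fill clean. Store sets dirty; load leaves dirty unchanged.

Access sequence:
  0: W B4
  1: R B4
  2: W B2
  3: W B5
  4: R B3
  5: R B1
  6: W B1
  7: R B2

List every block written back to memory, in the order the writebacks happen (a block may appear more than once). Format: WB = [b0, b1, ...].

WB = [4, 5]

0: W B4 -> L0 miss  d=D]
1: R B4 -> L0 hit  d=D]
2: W B2 -> L0 miss wb->B4  d=D]
3: W B5 -> L1 miss  d=D]
4: R B3 -> L1 miss wb->B5  d=-]
5: R B1 -> L1 miss  d=-]
6: W B1 -> L1 hit  d=D]
7: R B2 -> L0 hit  d=D]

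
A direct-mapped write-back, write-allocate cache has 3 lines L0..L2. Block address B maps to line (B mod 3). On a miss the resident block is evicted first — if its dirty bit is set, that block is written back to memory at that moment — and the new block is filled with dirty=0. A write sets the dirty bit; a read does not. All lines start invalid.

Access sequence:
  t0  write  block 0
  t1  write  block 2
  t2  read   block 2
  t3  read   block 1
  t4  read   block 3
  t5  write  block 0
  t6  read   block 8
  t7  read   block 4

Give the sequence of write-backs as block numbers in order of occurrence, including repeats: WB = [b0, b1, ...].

WB = [0, 2]

0: W B0 → L0 miss [D]
1: W B2 → L2 miss [D]
2: R B2 → L2 hit [D]
3: R B1 → L1 miss [-]
4: R B3 → L0 miss wb→B0 [-]
5: W B0 → L0 miss [D]
6: R B8 → L2 miss wb→B2 [-]
7: R B4 → L1 miss [-]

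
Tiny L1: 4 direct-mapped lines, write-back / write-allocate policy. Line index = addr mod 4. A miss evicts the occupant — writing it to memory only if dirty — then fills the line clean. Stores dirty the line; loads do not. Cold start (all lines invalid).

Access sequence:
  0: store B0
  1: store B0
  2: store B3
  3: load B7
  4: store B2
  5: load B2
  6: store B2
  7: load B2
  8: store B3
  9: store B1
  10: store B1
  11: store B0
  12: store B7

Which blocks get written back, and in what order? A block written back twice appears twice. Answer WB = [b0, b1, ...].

WB = [3, 3]

  0 | W B0 → L0 miss [D]
  1 | W B0 → L0 hit [D]
  2 | W B3 → L3 miss [D]
  3 | R B7 → L3 miss wb→B3 [-]
  4 | W B2 → L2 miss [D]
  5 | R B2 → L2 hit [D]
  6 | W B2 → L2 hit [D]
  7 | R B2 → L2 hit [D]
  8 | W B3 → L3 miss [D]
  9 | W B1 → L1 miss [D]
  10 | W B1 → L1 hit [D]
  11 | W B0 → L0 hit [D]
  12 | W B7 → L3 miss wb→B3 [D]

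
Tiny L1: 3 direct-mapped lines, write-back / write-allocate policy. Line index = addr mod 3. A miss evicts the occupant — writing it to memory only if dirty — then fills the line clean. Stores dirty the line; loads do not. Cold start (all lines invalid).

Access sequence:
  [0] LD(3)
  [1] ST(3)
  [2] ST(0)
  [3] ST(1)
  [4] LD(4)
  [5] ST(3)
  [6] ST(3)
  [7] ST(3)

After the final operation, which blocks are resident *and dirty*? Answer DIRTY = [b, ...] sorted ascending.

DIRTY = [3]

  0 | R B3 → L0 miss [-]
  1 | W B3 → L0 hit [D]
  2 | W B0 → L0 miss wb→B3 [D]
  3 | W B1 → L1 miss [D]
  4 | R B4 → L1 miss wb→B1 [-]
  5 | W B3 → L0 miss wb→B0 [D]
  6 | W B3 → L0 hit [D]
  7 | W B3 → L0 hit [D]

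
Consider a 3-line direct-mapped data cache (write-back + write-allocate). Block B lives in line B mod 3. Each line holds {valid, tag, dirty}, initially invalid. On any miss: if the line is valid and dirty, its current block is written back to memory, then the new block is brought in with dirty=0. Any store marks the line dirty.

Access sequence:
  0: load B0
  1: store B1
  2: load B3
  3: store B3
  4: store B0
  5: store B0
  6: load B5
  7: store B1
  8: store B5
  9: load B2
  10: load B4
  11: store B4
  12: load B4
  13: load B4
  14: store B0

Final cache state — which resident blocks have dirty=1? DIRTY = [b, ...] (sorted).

0: R B0 → L0 miss [-]
1: W B1 → L1 miss [D]
2: R B3 → L0 miss [-]
3: W B3 → L0 hit [D]
4: W B0 → L0 miss wb→B3 [D]
5: W B0 → L0 hit [D]
6: R B5 → L2 miss [-]
7: W B1 → L1 hit [D]
8: W B5 → L2 hit [D]
9: R B2 → L2 miss wb→B5 [-]
10: R B4 → L1 miss wb→B1 [-]
11: W B4 → L1 hit [D]
12: R B4 → L1 hit [D]
13: R B4 → L1 hit [D]
14: W B0 → L0 hit [D]

DIRTY = [0, 4]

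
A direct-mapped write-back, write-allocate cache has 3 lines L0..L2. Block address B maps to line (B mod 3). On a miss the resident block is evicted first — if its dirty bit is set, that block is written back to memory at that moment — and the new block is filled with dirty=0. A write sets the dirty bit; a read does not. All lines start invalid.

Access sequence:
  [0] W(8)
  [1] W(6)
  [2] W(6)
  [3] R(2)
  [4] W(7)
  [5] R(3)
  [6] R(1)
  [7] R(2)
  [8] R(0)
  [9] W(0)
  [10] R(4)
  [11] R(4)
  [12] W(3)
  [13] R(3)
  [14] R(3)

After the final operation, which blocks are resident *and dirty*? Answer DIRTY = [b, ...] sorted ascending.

DIRTY = [3]

0: W B8 → L2 miss [D]
1: W B6 → L0 miss [D]
2: W B6 → L0 hit [D]
3: R B2 → L2 miss wb→B8 [-]
4: W B7 → L1 miss [D]
5: R B3 → L0 miss wb→B6 [-]
6: R B1 → L1 miss wb→B7 [-]
7: R B2 → L2 hit [-]
8: R B0 → L0 miss [-]
9: W B0 → L0 hit [D]
10: R B4 → L1 miss [-]
11: R B4 → L1 hit [-]
12: W B3 → L0 miss wb→B0 [D]
13: R B3 → L0 hit [D]
14: R B3 → L0 hit [D]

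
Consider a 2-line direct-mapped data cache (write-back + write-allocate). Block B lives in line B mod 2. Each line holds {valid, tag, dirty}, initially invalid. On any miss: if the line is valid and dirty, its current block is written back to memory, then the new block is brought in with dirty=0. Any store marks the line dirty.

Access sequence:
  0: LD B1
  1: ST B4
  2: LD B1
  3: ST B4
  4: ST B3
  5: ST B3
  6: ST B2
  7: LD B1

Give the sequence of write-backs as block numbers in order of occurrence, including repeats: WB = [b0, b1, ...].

WB = [4, 3]

0: R B1 -> L1 miss  d=-]
1: W B4 -> L0 miss  d=D]
2: R B1 -> L1 hit  d=-]
3: W B4 -> L0 hit  d=D]
4: W B3 -> L1 miss  d=D]
5: W B3 -> L1 hit  d=D]
6: W B2 -> L0 miss wb->B4  d=D]
7: R B1 -> L1 miss wb->B3  d=-]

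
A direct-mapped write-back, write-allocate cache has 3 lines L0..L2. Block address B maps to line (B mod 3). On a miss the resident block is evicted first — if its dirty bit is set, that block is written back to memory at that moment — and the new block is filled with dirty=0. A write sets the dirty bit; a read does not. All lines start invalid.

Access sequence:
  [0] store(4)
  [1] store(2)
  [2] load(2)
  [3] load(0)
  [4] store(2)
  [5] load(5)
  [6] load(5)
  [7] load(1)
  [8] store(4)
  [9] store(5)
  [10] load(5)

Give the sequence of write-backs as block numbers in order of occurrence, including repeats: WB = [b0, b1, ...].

WB = [2, 4]

  0 | W B4 → L1 miss [D]
  1 | W B2 → L2 miss [D]
  2 | R B2 → L2 hit [D]
  3 | R B0 → L0 miss [-]
  4 | W B2 → L2 hit [D]
  5 | R B5 → L2 miss wb→B2 [-]
  6 | R B5 → L2 hit [-]
  7 | R B1 → L1 miss wb→B4 [-]
  8 | W B4 → L1 miss [D]
  9 | W B5 → L2 hit [D]
  10 | R B5 → L2 hit [D]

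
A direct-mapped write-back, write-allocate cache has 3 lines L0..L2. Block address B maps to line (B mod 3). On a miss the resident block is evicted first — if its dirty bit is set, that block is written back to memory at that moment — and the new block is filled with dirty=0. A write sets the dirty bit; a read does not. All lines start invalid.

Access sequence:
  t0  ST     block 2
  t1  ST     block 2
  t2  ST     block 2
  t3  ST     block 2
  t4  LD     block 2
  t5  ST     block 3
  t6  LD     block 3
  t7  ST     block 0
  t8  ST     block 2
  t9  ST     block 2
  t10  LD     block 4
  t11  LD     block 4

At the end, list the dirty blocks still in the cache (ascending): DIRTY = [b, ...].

DIRTY = [0, 2]

  0 | W B2 → L2 miss [D]
  1 | W B2 → L2 hit [D]
  2 | W B2 → L2 hit [D]
  3 | W B2 → L2 hit [D]
  4 | R B2 → L2 hit [D]
  5 | W B3 → L0 miss [D]
  6 | R B3 → L0 hit [D]
  7 | W B0 → L0 miss wb→B3 [D]
  8 | W B2 → L2 hit [D]
  9 | W B2 → L2 hit [D]
  10 | R B4 → L1 miss [-]
  11 | R B4 → L1 hit [-]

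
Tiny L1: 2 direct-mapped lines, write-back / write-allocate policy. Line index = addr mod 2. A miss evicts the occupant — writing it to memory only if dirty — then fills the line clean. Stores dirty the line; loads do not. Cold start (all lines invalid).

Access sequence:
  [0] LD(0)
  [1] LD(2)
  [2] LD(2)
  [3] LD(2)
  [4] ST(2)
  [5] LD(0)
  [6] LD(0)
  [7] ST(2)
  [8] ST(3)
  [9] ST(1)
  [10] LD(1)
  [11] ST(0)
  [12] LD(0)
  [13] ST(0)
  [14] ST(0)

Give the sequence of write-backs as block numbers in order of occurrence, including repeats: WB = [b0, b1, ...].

0: R B0 → L0 miss [-]
1: R B2 → L0 miss [-]
2: R B2 → L0 hit [-]
3: R B2 → L0 hit [-]
4: W B2 → L0 hit [D]
5: R B0 → L0 miss wb→B2 [-]
6: R B0 → L0 hit [-]
7: W B2 → L0 miss [D]
8: W B3 → L1 miss [D]
9: W B1 → L1 miss wb→B3 [D]
10: R B1 → L1 hit [D]
11: W B0 → L0 miss wb→B2 [D]
12: R B0 → L0 hit [D]
13: W B0 → L0 hit [D]
14: W B0 → L0 hit [D]

WB = [2, 3, 2]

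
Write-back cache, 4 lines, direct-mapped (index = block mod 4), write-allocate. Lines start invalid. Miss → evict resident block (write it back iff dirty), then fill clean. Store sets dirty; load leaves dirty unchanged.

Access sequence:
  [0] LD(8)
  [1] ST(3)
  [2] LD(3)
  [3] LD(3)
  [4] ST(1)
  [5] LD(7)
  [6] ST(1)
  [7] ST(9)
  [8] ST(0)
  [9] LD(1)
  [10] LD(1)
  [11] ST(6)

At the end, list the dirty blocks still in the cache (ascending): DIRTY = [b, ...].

  0 | R B8 → L0 miss [-]
  1 | W B3 → L3 miss [D]
  2 | R B3 → L3 hit [D]
  3 | R B3 → L3 hit [D]
  4 | W B1 → L1 miss [D]
  5 | R B7 → L3 miss wb→B3 [-]
  6 | W B1 → L1 hit [D]
  7 | W B9 → L1 miss wb→B1 [D]
  8 | W B0 → L0 miss [D]
  9 | R B1 → L1 miss wb→B9 [-]
  10 | R B1 → L1 hit [-]
  11 | W B6 → L2 miss [D]

DIRTY = [0, 6]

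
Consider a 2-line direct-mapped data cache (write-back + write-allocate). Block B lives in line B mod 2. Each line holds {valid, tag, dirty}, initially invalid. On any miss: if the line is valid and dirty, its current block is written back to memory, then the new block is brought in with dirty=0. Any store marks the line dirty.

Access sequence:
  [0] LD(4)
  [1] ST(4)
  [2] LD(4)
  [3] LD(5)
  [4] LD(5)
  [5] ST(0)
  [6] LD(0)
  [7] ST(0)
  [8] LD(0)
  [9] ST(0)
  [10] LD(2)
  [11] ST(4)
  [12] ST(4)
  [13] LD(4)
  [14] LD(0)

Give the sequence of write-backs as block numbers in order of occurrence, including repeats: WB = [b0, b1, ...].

0: R B4 -> L0 miss  d=-]
1: W B4 -> L0 hit  d=D]
2: R B4 -> L0 hit  d=D]
3: R B5 -> L1 miss  d=-]
4: R B5 -> L1 hit  d=-]
5: W B0 -> L0 miss wb->B4  d=D]
6: R B0 -> L0 hit  d=D]
7: W B0 -> L0 hit  d=D]
8: R B0 -> L0 hit  d=D]
9: W B0 -> L0 hit  d=D]
10: R B2 -> L0 miss wb->B0  d=-]
11: W B4 -> L0 miss  d=D]
12: W B4 -> L0 hit  d=D]
13: R B4 -> L0 hit  d=D]
14: R B0 -> L0 miss wb->B4  d=-]

WB = [4, 0, 4]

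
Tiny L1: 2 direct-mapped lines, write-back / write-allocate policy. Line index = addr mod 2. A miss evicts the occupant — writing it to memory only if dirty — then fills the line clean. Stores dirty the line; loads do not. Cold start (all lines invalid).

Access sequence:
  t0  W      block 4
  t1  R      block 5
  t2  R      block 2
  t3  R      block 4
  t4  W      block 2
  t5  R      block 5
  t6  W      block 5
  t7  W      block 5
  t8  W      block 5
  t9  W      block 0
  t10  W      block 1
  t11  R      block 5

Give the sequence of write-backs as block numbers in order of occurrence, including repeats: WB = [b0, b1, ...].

0: W B4 → L0 miss [D]
1: R B5 → L1 miss [-]
2: R B2 → L0 miss wb→B4 [-]
3: R B4 → L0 miss [-]
4: W B2 → L0 miss [D]
5: R B5 → L1 hit [-]
6: W B5 → L1 hit [D]
7: W B5 → L1 hit [D]
8: W B5 → L1 hit [D]
9: W B0 → L0 miss wb→B2 [D]
10: W B1 → L1 miss wb→B5 [D]
11: R B5 → L1 miss wb→B1 [-]

WB = [4, 2, 5, 1]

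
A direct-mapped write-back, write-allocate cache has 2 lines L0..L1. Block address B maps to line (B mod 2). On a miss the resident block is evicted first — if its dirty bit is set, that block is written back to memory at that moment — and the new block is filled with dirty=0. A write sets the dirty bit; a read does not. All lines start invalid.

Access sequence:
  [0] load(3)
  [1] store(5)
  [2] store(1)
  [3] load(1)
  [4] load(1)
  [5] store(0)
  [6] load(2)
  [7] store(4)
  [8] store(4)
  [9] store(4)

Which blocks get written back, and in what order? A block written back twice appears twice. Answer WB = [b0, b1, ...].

0: R B3 → L1 miss [-]
1: W B5 → L1 miss [D]
2: W B1 → L1 miss wb→B5 [D]
3: R B1 → L1 hit [D]
4: R B1 → L1 hit [D]
5: W B0 → L0 miss [D]
6: R B2 → L0 miss wb→B0 [-]
7: W B4 → L0 miss [D]
8: W B4 → L0 hit [D]
9: W B4 → L0 hit [D]

WB = [5, 0]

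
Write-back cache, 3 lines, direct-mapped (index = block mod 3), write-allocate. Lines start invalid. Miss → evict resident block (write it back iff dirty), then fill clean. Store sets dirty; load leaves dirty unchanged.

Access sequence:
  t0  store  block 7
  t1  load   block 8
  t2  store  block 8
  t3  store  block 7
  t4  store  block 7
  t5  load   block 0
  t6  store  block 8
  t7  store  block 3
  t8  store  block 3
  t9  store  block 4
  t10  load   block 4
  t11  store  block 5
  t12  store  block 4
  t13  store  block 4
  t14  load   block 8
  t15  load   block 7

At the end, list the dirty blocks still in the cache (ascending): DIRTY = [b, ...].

0: W B7 → L1 miss [D]
1: R B8 → L2 miss [-]
2: W B8 → L2 hit [D]
3: W B7 → L1 hit [D]
4: W B7 → L1 hit [D]
5: R B0 → L0 miss [-]
6: W B8 → L2 hit [D]
7: W B3 → L0 miss [D]
8: W B3 → L0 hit [D]
9: W B4 → L1 miss wb→B7 [D]
10: R B4 → L1 hit [D]
11: W B5 → L2 miss wb→B8 [D]
12: W B4 → L1 hit [D]
13: W B4 → L1 hit [D]
14: R B8 → L2 miss wb→B5 [-]
15: R B7 → L1 miss wb→B4 [-]

DIRTY = [3]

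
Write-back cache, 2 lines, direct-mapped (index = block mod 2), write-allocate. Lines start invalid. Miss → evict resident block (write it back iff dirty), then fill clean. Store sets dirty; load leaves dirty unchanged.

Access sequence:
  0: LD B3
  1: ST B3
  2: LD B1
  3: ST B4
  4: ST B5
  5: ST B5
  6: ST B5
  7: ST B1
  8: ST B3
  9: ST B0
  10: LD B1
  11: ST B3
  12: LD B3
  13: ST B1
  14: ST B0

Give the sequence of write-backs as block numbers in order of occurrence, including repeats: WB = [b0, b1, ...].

WB = [3, 5, 1, 4, 3, 3]

0: R B3 → L1 miss [-]
1: W B3 → L1 hit [D]
2: R B1 → L1 miss wb→B3 [-]
3: W B4 → L0 miss [D]
4: W B5 → L1 miss [D]
5: W B5 → L1 hit [D]
6: W B5 → L1 hit [D]
7: W B1 → L1 miss wb→B5 [D]
8: W B3 → L1 miss wb→B1 [D]
9: W B0 → L0 miss wb→B4 [D]
10: R B1 → L1 miss wb→B3 [-]
11: W B3 → L1 miss [D]
12: R B3 → L1 hit [D]
13: W B1 → L1 miss wb→B3 [D]
14: W B0 → L0 hit [D]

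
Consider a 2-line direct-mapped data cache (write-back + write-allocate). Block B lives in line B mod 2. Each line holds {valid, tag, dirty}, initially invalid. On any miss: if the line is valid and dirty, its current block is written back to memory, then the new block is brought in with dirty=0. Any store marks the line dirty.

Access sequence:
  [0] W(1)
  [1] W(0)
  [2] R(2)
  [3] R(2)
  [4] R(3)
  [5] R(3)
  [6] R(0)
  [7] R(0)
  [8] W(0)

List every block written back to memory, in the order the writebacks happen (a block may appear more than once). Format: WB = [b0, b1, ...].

WB = [0, 1]

0: W B1 → L1 miss [D]
1: W B0 → L0 miss [D]
2: R B2 → L0 miss wb→B0 [-]
3: R B2 → L0 hit [-]
4: R B3 → L1 miss wb→B1 [-]
5: R B3 → L1 hit [-]
6: R B0 → L0 miss [-]
7: R B0 → L0 hit [-]
8: W B0 → L0 hit [D]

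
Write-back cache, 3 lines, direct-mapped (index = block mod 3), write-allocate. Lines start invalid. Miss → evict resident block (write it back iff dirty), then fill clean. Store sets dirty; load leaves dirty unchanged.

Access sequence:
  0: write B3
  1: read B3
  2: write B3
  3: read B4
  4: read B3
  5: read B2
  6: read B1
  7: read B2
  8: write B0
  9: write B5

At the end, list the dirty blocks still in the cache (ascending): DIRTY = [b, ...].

  0 | W B3 → L0 miss [D]
  1 | R B3 → L0 hit [D]
  2 | W B3 → L0 hit [D]
  3 | R B4 → L1 miss [-]
  4 | R B3 → L0 hit [D]
  5 | R B2 → L2 miss [-]
  6 | R B1 → L1 miss [-]
  7 | R B2 → L2 hit [-]
  8 | W B0 → L0 miss wb→B3 [D]
  9 | W B5 → L2 miss [D]

DIRTY = [0, 5]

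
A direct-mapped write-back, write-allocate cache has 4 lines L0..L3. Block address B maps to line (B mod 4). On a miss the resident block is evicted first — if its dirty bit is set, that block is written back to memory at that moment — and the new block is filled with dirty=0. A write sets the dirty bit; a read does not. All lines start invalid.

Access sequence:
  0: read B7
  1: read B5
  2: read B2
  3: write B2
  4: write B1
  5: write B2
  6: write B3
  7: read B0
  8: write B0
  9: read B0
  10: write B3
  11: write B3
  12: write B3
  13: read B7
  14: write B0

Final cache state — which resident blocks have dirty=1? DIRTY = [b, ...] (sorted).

DIRTY = [0, 1, 2]

0: R B7 → L3 miss [-]
1: R B5 → L1 miss [-]
2: R B2 → L2 miss [-]
3: W B2 → L2 hit [D]
4: W B1 → L1 miss [D]
5: W B2 → L2 hit [D]
6: W B3 → L3 miss [D]
7: R B0 → L0 miss [-]
8: W B0 → L0 hit [D]
9: R B0 → L0 hit [D]
10: W B3 → L3 hit [D]
11: W B3 → L3 hit [D]
12: W B3 → L3 hit [D]
13: R B7 → L3 miss wb→B3 [-]
14: W B0 → L0 hit [D]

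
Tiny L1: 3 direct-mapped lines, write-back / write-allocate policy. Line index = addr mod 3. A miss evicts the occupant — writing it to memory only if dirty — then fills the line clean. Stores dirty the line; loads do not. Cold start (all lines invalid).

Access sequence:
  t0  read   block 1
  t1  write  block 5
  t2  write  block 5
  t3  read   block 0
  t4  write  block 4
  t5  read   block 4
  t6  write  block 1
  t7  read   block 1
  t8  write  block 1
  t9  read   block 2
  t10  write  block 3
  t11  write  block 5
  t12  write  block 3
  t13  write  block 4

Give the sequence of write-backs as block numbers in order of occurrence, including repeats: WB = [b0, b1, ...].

WB = [4, 5, 1]

0: R B1 → L1 miss [-]
1: W B5 → L2 miss [D]
2: W B5 → L2 hit [D]
3: R B0 → L0 miss [-]
4: W B4 → L1 miss [D]
5: R B4 → L1 hit [D]
6: W B1 → L1 miss wb→B4 [D]
7: R B1 → L1 hit [D]
8: W B1 → L1 hit [D]
9: R B2 → L2 miss wb→B5 [-]
10: W B3 → L0 miss [D]
11: W B5 → L2 miss [D]
12: W B3 → L0 hit [D]
13: W B4 → L1 miss wb→B1 [D]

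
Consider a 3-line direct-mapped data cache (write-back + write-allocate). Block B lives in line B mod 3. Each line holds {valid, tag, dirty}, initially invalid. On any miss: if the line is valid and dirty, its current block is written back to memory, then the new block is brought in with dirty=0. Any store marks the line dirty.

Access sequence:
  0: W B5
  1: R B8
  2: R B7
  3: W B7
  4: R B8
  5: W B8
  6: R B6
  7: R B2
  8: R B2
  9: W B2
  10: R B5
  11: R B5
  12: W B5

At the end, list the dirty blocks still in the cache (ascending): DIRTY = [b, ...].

DIRTY = [5, 7]

  0 | W B5 → L2 miss [D]
  1 | R B8 → L2 miss wb→B5 [-]
  2 | R B7 → L1 miss [-]
  3 | W B7 → L1 hit [D]
  4 | R B8 → L2 hit [-]
  5 | W B8 → L2 hit [D]
  6 | R B6 → L0 miss [-]
  7 | R B2 → L2 miss wb→B8 [-]
  8 | R B2 → L2 hit [-]
  9 | W B2 → L2 hit [D]
  10 | R B5 → L2 miss wb→B2 [-]
  11 | R B5 → L2 hit [-]
  12 | W B5 → L2 hit [D]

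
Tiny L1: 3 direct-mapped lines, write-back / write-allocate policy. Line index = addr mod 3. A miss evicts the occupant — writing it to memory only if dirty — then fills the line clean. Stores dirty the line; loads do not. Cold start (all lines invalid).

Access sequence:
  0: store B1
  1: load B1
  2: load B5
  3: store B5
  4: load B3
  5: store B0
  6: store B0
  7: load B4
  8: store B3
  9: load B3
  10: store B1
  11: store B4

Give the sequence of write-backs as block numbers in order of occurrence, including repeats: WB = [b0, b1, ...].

WB = [1, 0, 1]

  0 | W B1 → L1 miss [D]
  1 | R B1 → L1 hit [D]
  2 | R B5 → L2 miss [-]
  3 | W B5 → L2 hit [D]
  4 | R B3 → L0 miss [-]
  5 | W B0 → L0 miss [D]
  6 | W B0 → L0 hit [D]
  7 | R B4 → L1 miss wb→B1 [-]
  8 | W B3 → L0 miss wb→B0 [D]
  9 | R B3 → L0 hit [D]
  10 | W B1 → L1 miss [D]
  11 | W B4 → L1 miss wb→B1 [D]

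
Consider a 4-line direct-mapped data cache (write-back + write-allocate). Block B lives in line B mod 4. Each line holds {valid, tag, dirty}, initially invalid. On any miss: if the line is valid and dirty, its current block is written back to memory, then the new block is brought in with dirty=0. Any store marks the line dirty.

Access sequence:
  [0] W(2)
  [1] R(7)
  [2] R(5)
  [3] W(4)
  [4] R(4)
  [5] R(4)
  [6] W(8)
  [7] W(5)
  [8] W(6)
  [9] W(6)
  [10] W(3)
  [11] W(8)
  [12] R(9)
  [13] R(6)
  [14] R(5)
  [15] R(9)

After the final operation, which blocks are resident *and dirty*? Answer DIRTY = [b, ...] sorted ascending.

DIRTY = [3, 6, 8]

0: W B2 -> L2 miss  d=D]
1: R B7 -> L3 miss  d=-]
2: R B5 -> L1 miss  d=-]
3: W B4 -> L0 miss  d=D]
4: R B4 -> L0 hit  d=D]
5: R B4 -> L0 hit  d=D]
6: W B8 -> L0 miss wb->B4  d=D]
7: W B5 -> L1 hit  d=D]
8: W B6 -> L2 miss wb->B2  d=D]
9: W B6 -> L2 hit  d=D]
10: W B3 -> L3 miss  d=D]
11: W B8 -> L0 hit  d=D]
12: R B9 -> L1 miss wb->B5  d=-]
13: R B6 -> L2 hit  d=D]
14: R B5 -> L1 miss  d=-]
15: R B9 -> L1 miss  d=-]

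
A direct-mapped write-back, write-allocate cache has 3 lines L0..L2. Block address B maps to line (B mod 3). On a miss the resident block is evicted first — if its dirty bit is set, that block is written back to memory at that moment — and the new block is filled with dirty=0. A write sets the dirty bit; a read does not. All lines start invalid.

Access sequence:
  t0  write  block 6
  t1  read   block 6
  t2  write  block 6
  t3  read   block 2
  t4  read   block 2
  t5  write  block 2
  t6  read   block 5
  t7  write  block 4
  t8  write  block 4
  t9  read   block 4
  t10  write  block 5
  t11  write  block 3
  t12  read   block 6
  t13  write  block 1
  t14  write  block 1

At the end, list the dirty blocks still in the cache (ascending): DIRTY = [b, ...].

0: W B6 → L0 miss [D]
1: R B6 → L0 hit [D]
2: W B6 → L0 hit [D]
3: R B2 → L2 miss [-]
4: R B2 → L2 hit [-]
5: W B2 → L2 hit [D]
6: R B5 → L2 miss wb→B2 [-]
7: W B4 → L1 miss [D]
8: W B4 → L1 hit [D]
9: R B4 → L1 hit [D]
10: W B5 → L2 hit [D]
11: W B3 → L0 miss wb→B6 [D]
12: R B6 → L0 miss wb→B3 [-]
13: W B1 → L1 miss wb→B4 [D]
14: W B1 → L1 hit [D]

DIRTY = [1, 5]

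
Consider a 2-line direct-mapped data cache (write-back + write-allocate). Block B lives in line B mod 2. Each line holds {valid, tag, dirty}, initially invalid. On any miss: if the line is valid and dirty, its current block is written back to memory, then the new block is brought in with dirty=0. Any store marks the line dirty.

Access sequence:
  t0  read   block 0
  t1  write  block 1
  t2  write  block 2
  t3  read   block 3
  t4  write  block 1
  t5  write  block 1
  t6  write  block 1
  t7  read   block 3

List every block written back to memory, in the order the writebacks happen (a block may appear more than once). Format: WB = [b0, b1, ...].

0: R B0 → L0 miss [-]
1: W B1 → L1 miss [D]
2: W B2 → L0 miss [D]
3: R B3 → L1 miss wb→B1 [-]
4: W B1 → L1 miss [D]
5: W B1 → L1 hit [D]
6: W B1 → L1 hit [D]
7: R B3 → L1 miss wb→B1 [-]

WB = [1, 1]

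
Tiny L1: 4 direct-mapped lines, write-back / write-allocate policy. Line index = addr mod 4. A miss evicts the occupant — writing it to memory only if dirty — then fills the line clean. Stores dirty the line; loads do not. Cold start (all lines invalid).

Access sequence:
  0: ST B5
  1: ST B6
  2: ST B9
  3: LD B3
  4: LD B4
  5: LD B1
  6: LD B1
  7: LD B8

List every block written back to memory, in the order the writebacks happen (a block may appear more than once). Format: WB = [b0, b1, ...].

WB = [5, 9]

  0 | W B5 → L1 miss [D]
  1 | W B6 → L2 miss [D]
  2 | W B9 → L1 miss wb→B5 [D]
  3 | R B3 → L3 miss [-]
  4 | R B4 → L0 miss [-]
  5 | R B1 → L1 miss wb→B9 [-]
  6 | R B1 → L1 hit [-]
  7 | R B8 → L0 miss [-]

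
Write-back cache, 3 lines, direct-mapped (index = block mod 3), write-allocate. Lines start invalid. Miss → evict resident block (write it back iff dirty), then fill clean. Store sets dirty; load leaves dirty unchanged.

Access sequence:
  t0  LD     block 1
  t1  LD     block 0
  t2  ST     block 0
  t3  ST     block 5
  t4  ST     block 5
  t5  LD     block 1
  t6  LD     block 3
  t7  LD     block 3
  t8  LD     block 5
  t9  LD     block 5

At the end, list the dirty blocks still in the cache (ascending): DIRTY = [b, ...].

0: R B1 -> L1 miss  d=-]
1: R B0 -> L0 miss  d=-]
2: W B0 -> L0 hit  d=D]
3: W B5 -> L2 miss  d=D]
4: W B5 -> L2 hit  d=D]
5: R B1 -> L1 hit  d=-]
6: R B3 -> L0 miss wb->B0  d=-]
7: R B3 -> L0 hit  d=-]
8: R B5 -> L2 hit  d=D]
9: R B5 -> L2 hit  d=D]

DIRTY = [5]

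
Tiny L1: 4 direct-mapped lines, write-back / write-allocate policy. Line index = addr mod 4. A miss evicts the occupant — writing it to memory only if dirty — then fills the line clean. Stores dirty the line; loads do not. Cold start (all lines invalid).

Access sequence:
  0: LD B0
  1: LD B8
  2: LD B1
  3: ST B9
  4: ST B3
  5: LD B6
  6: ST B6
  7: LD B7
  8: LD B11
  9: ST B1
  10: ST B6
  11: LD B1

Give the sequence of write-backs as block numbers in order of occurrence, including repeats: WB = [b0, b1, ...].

0: R B0 -> L0 miss  d=-]
1: R B8 -> L0 miss  d=-]
2: R B1 -> L1 miss  d=-]
3: W B9 -> L1 miss  d=D]
4: W B3 -> L3 miss  d=D]
5: R B6 -> L2 miss  d=-]
6: W B6 -> L2 hit  d=D]
7: R B7 -> L3 miss wb->B3  d=-]
8: R B11 -> L3 miss  d=-]
9: W B1 -> L1 miss wb->B9  d=D]
10: W B6 -> L2 hit  d=D]
11: R B1 -> L1 hit  d=D]

WB = [3, 9]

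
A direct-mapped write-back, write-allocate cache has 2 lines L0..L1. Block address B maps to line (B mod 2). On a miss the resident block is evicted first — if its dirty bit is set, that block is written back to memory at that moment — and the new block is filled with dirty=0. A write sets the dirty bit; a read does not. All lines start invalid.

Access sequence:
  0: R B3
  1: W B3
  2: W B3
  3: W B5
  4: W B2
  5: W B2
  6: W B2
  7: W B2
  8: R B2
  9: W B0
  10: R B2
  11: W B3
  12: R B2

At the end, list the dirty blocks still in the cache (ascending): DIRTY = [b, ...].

0: R B3 → L1 miss [-]
1: W B3 → L1 hit [D]
2: W B3 → L1 hit [D]
3: W B5 → L1 miss wb→B3 [D]
4: W B2 → L0 miss [D]
5: W B2 → L0 hit [D]
6: W B2 → L0 hit [D]
7: W B2 → L0 hit [D]
8: R B2 → L0 hit [D]
9: W B0 → L0 miss wb→B2 [D]
10: R B2 → L0 miss wb→B0 [-]
11: W B3 → L1 miss wb→B5 [D]
12: R B2 → L0 hit [-]

DIRTY = [3]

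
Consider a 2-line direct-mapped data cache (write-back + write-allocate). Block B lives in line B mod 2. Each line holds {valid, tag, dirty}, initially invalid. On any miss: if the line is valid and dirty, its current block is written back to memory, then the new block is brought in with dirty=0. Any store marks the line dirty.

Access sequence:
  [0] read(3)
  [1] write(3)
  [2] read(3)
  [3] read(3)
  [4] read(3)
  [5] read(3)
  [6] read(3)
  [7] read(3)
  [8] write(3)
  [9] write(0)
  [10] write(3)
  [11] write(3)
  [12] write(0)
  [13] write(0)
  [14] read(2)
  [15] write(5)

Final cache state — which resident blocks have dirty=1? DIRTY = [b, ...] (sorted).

  0 | R B3 → L1 miss [-]
  1 | W B3 → L1 hit [D]
  2 | R B3 → L1 hit [D]
  3 | R B3 → L1 hit [D]
  4 | R B3 → L1 hit [D]
  5 | R B3 → L1 hit [D]
  6 | R B3 → L1 hit [D]
  7 | R B3 → L1 hit [D]
  8 | W B3 → L1 hit [D]
  9 | W B0 → L0 miss [D]
  10 | W B3 → L1 hit [D]
  11 | W B3 → L1 hit [D]
  12 | W B0 → L0 hit [D]
  13 | W B0 → L0 hit [D]
  14 | R B2 → L0 miss wb→B0 [-]
  15 | W B5 → L1 miss wb→B3 [D]

DIRTY = [5]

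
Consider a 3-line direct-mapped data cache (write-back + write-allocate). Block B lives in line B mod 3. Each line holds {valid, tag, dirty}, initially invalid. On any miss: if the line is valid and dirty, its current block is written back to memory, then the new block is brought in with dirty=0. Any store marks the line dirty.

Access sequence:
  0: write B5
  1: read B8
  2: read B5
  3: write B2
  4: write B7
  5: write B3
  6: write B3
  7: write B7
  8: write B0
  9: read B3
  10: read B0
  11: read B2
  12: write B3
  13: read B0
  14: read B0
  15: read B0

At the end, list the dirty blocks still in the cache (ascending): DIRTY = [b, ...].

  0 | W B5 → L2 miss [D]
  1 | R B8 → L2 miss wb→B5 [-]
  2 | R B5 → L2 miss [-]
  3 | W B2 → L2 miss [D]
  4 | W B7 → L1 miss [D]
  5 | W B3 → L0 miss [D]
  6 | W B3 → L0 hit [D]
  7 | W B7 → L1 hit [D]
  8 | W B0 → L0 miss wb→B3 [D]
  9 | R B3 → L0 miss wb→B0 [-]
  10 | R B0 → L0 miss [-]
  11 | R B2 → L2 hit [D]
  12 | W B3 → L0 miss [D]
  13 | R B0 → L0 miss wb→B3 [-]
  14 | R B0 → L0 hit [-]
  15 | R B0 → L0 hit [-]

DIRTY = [2, 7]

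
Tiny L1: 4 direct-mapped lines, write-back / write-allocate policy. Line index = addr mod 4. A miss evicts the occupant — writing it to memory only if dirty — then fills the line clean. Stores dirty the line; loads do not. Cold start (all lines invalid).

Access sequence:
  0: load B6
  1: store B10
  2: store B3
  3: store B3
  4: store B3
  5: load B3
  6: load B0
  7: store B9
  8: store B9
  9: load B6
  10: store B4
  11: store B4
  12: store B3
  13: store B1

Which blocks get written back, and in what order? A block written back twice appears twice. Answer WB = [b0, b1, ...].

0: R B6 -> L2 miss  d=-]
1: W B10 -> L2 miss  d=D]
2: W B3 -> L3 miss  d=D]
3: W B3 -> L3 hit  d=D]
4: W B3 -> L3 hit  d=D]
5: R B3 -> L3 hit  d=D]
6: R B0 -> L0 miss  d=-]
7: W B9 -> L1 miss  d=D]
8: W B9 -> L1 hit  d=D]
9: R B6 -> L2 miss wb->B10  d=-]
10: W B4 -> L0 miss  d=D]
11: W B4 -> L0 hit  d=D]
12: W B3 -> L3 hit  d=D]
13: W B1 -> L1 miss wb->B9  d=D]

WB = [10, 9]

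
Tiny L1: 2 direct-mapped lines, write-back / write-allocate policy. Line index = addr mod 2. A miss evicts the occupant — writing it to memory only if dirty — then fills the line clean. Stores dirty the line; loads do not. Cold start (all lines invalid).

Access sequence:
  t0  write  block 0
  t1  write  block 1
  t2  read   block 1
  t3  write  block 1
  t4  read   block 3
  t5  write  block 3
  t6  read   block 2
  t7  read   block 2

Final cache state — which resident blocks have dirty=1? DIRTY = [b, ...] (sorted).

DIRTY = [3]

0: W B0 -> L0 miss  d=D]
1: W B1 -> L1 miss  d=D]
2: R B1 -> L1 hit  d=D]
3: W B1 -> L1 hit  d=D]
4: R B3 -> L1 miss wb->B1  d=-]
5: W B3 -> L1 hit  d=D]
6: R B2 -> L0 miss wb->B0  d=-]
7: R B2 -> L0 hit  d=-]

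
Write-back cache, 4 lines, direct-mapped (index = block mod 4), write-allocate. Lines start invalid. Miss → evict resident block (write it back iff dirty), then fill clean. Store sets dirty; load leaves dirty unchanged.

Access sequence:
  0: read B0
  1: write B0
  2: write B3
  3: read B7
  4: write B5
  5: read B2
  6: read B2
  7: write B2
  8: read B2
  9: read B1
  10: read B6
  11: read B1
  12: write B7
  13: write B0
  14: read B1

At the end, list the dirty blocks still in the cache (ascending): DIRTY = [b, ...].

  0 | R B0 → L0 miss [-]
  1 | W B0 → L0 hit [D]
  2 | W B3 → L3 miss [D]
  3 | R B7 → L3 miss wb→B3 [-]
  4 | W B5 → L1 miss [D]
  5 | R B2 → L2 miss [-]
  6 | R B2 → L2 hit [-]
  7 | W B2 → L2 hit [D]
  8 | R B2 → L2 hit [D]
  9 | R B1 → L1 miss wb→B5 [-]
  10 | R B6 → L2 miss wb→B2 [-]
  11 | R B1 → L1 hit [-]
  12 | W B7 → L3 hit [D]
  13 | W B0 → L0 hit [D]
  14 | R B1 → L1 hit [-]

DIRTY = [0, 7]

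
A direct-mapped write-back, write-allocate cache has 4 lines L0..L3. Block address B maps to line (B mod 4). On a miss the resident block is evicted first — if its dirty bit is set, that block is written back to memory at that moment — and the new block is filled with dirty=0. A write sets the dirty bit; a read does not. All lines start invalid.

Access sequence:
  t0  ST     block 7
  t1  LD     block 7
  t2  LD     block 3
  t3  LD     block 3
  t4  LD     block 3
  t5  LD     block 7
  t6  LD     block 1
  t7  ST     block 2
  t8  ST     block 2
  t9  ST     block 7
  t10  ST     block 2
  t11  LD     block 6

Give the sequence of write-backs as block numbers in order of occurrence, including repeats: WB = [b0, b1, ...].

0: W B7 → L3 miss [D]
1: R B7 → L3 hit [D]
2: R B3 → L3 miss wb→B7 [-]
3: R B3 → L3 hit [-]
4: R B3 → L3 hit [-]
5: R B7 → L3 miss [-]
6: R B1 → L1 miss [-]
7: W B2 → L2 miss [D]
8: W B2 → L2 hit [D]
9: W B7 → L3 hit [D]
10: W B2 → L2 hit [D]
11: R B6 → L2 miss wb→B2 [-]

WB = [7, 2]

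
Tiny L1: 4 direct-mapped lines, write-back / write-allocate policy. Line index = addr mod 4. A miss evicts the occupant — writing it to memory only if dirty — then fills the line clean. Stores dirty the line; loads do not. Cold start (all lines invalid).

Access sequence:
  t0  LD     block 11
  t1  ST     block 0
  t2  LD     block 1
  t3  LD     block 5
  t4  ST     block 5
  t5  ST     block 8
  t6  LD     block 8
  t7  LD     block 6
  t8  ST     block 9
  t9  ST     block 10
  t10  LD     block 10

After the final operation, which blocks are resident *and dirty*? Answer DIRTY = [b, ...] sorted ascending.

DIRTY = [8, 9, 10]

  0 | R B11 → L3 miss [-]
  1 | W B0 → L0 miss [D]
  2 | R B1 → L1 miss [-]
  3 | R B5 → L1 miss [-]
  4 | W B5 → L1 hit [D]
  5 | W B8 → L0 miss wb→B0 [D]
  6 | R B8 → L0 hit [D]
  7 | R B6 → L2 miss [-]
  8 | W B9 → L1 miss wb→B5 [D]
  9 | W B10 → L2 miss [D]
  10 | R B10 → L2 hit [D]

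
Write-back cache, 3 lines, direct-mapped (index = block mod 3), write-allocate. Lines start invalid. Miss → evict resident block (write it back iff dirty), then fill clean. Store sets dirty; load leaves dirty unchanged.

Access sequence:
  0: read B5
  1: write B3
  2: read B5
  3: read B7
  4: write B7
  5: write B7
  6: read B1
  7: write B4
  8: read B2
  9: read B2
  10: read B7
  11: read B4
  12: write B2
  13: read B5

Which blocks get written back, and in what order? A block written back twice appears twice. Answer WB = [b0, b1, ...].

WB = [7, 4, 2]

0: R B5 → L2 miss [-]
1: W B3 → L0 miss [D]
2: R B5 → L2 hit [-]
3: R B7 → L1 miss [-]
4: W B7 → L1 hit [D]
5: W B7 → L1 hit [D]
6: R B1 → L1 miss wb→B7 [-]
7: W B4 → L1 miss [D]
8: R B2 → L2 miss [-]
9: R B2 → L2 hit [-]
10: R B7 → L1 miss wb→B4 [-]
11: R B4 → L1 miss [-]
12: W B2 → L2 hit [D]
13: R B5 → L2 miss wb→B2 [-]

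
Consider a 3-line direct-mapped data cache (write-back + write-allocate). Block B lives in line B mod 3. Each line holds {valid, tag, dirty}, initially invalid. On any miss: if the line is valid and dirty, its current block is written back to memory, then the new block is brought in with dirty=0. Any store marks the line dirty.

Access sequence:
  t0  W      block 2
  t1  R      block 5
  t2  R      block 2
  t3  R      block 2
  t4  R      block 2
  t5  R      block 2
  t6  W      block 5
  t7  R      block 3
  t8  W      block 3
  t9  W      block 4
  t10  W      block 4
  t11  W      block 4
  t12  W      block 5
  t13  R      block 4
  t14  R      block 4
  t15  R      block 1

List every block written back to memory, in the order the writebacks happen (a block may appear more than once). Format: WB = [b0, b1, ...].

WB = [2, 4]

  0 | W B2 → L2 miss [D]
  1 | R B5 → L2 miss wb→B2 [-]
  2 | R B2 → L2 miss [-]
  3 | R B2 → L2 hit [-]
  4 | R B2 → L2 hit [-]
  5 | R B2 → L2 hit [-]
  6 | W B5 → L2 miss [D]
  7 | R B3 → L0 miss [-]
  8 | W B3 → L0 hit [D]
  9 | W B4 → L1 miss [D]
  10 | W B4 → L1 hit [D]
  11 | W B4 → L1 hit [D]
  12 | W B5 → L2 hit [D]
  13 | R B4 → L1 hit [D]
  14 | R B4 → L1 hit [D]
  15 | R B1 → L1 miss wb→B4 [-]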